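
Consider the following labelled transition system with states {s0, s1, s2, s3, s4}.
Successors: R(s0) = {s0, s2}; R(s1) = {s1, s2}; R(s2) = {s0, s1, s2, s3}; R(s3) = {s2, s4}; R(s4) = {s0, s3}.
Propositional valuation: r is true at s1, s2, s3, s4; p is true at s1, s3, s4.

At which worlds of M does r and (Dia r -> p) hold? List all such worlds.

Let φ = r and (Dia r -> p). Evaluate φ at each world:
  s0 (successors {s0, s2}): φ is false.
  s1 (successors {s1, s2}): φ is true.
  s2 (successors {s0, s1, s2, s3}): φ is false.
  s3 (successors {s2, s4}): φ is true.
  s4 (successors {s0, s3}): φ is true.
For instance, at s3:
  At s3: r is true, Dia r -> p is true, so r and (Dia r -> p) is true.
    At s3: Dia r is true, p is true, so Dia r -> p is true.
      At s3: Dia r requires r at some successor in {s2, s4}.
        r holds at s2, so Dia r is true at s3.
Satisfying worlds: {s1, s3, s4}

s1, s3, s4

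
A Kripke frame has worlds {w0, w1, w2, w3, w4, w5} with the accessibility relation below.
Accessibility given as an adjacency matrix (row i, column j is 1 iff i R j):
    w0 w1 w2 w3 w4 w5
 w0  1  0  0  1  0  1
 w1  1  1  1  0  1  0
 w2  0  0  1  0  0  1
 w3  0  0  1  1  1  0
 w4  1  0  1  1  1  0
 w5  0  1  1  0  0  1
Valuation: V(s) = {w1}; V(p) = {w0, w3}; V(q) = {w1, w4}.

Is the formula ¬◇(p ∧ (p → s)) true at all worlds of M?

Yes

Let φ = ¬◇(p ∧ (p → s)). Evaluate φ at each world:
  w0 (successors {w0, w3, w5}): φ is true.
  w1 (successors {w0, w1, w2, w4}): φ is true.
  w2 (successors {w2, w5}): φ is true.
  w3 (successors {w2, w3, w4}): φ is true.
  w4 (successors {w0, w2, w3, w4}): φ is true.
  w5 (successors {w1, w2, w5}): φ is true.
For instance, at w3:
  At w3: ◇(p ∧ (p → s)) is false, so ¬◇(p ∧ (p → s)) is true.
    At w3: ◇(p ∧ (p → s)) requires p ∧ (p → s) at some successor in {w2, w3, w4}.
      At w2: p ∧ (p → s) is false.
      At w3: p ∧ (p → s) is false.
      At w4: p ∧ (p → s) is false.
    So ◇(p ∧ (p → s)) is false at w3.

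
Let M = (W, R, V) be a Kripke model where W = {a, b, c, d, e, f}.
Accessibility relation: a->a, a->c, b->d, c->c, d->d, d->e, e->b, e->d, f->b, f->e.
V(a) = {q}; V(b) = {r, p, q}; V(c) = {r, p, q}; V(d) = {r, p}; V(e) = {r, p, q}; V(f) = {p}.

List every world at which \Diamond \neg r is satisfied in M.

Let φ = \Diamond \neg r. Evaluate φ at each world:
  a (successors {a, c}): φ is true.
  b (successors {d}): φ is false.
  c (successors {c}): φ is false.
  d (successors {d, e}): φ is false.
  e (successors {b, d}): φ is false.
  f (successors {b, e}): φ is false.
For instance, at b:
  At b: \Diamond \neg r requires \neg r at some successor in {d}.
    At d: \neg r is false.
  So \Diamond \neg r is false at b.
Satisfying worlds: {a}

a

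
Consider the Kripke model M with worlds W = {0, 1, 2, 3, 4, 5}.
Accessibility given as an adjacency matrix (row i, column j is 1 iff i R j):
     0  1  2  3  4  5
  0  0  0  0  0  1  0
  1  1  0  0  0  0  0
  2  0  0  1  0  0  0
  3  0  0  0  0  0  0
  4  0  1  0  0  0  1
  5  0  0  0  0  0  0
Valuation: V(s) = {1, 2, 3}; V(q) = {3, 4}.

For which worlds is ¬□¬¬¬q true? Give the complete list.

Recall that □ψ holds at a world iff ψ holds at every accessible world, and ◇ψ holds iff ψ holds at some accessible world.
Let φ = ¬□¬¬¬q. Evaluate φ at each world:
  0 (successors {4}): φ is true.
  1 (successors {0}): φ is false.
  2 (successors {2}): φ is false.
  3 (successors ∅): φ is false.
  4 (successors {1, 5}): φ is false.
  5 (successors ∅): φ is false.
For instance, at 1:
  At 1: □¬¬¬q is true, so ¬□¬¬¬q is false.
    At 1: □¬¬¬q requires ¬¬¬q at every successor {0}.
      At 0: ¬¬¬q is true.
    So □¬¬¬q is true at 1.
Satisfying worlds: {0}

0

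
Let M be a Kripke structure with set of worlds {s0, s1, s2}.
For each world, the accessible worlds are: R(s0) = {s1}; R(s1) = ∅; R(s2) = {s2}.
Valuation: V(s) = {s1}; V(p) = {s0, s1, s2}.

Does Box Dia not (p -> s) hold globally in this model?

No

Let φ = Box Dia not (p -> s). Evaluate φ at each world:
  s0 (successors {s1}): φ is false.
  s1 (successors ∅): φ is true.
  s2 (successors {s2}): φ is true.
Detail at s0 (counterexample):
  At s0: Box Dia not (p -> s) requires Dia not (p -> s) at every successor {s1}.
    Dia not (p -> s) fails at s1, so Box Dia not (p -> s) is false at s0.
      At s1: no accessible worlds, so Dia not (p -> s) is false.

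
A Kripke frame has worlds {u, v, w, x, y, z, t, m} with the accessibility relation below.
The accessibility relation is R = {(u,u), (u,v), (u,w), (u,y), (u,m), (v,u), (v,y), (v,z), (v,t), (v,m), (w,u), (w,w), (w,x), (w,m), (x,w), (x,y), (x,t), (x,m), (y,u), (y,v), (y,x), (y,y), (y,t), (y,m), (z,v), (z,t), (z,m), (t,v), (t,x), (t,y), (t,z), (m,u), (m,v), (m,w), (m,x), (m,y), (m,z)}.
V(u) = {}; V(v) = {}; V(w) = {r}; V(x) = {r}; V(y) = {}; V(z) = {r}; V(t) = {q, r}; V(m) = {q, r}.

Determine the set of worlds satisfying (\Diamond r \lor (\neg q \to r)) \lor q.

u, v, w, x, y, z, t, m

Let φ = (\Diamond r \lor (\neg q \to r)) \lor q. Evaluate φ at each world:
  u (successors {u, v, w, y, m}): φ is true.
  v (successors {u, y, z, t, m}): φ is true.
  w (successors {u, w, x, m}): φ is true.
  x (successors {w, y, t, m}): φ is true.
  y (successors {u, v, x, y, t, m}): φ is true.
  z (successors {v, t, m}): φ is true.
  t (successors {v, x, y, z}): φ is true.
  m (successors {u, v, w, x, y, z}): φ is true.
For instance, at m:
  At m: \Diamond r \lor (\neg q \to r) is true, q is true, so (\Diamond r \lor (\neg q \to r)) \lor q is true.
    At m: \Diamond r is true, \neg q \to r is true, so \Diamond r \lor (\neg q \to r) is true.
      At m: \Diamond r requires r at some successor in {u, v, w, x, y, z}.
        r holds at w, so \Diamond r is true at m.
Satisfying worlds: {u, v, w, x, y, z, t, m}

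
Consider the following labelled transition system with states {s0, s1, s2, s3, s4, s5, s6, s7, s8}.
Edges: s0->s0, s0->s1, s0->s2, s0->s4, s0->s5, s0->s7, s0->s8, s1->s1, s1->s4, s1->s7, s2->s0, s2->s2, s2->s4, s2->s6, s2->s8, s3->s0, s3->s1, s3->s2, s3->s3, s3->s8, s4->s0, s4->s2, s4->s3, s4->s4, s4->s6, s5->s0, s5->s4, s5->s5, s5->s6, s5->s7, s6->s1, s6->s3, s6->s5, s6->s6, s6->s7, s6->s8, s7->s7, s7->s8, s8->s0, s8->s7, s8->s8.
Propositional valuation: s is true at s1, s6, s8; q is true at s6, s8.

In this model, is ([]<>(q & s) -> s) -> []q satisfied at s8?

Recall that []ψ holds at a world iff ψ holds at every accessible world, and <>ψ holds iff ψ holds at some accessible world.
At s8: []<>(q & s) -> s is true, []q is false, so ([]<>(q & s) -> s) -> []q is false.
  At s8: []<>(q & s) is true, s is true, so []<>(q & s) -> s is true.
    At s8: []<>(q & s) requires <>(q & s) at every successor {s0, s7, s8}.
      At s0: <>(q & s) is true.
      At s7: <>(q & s) is true.
      At s8: <>(q & s) is true.
    So []<>(q & s) is true at s8.
  At s8: []q requires q at every successor {s0, s7, s8}.
    q fails at s0, so []q is false at s8.

No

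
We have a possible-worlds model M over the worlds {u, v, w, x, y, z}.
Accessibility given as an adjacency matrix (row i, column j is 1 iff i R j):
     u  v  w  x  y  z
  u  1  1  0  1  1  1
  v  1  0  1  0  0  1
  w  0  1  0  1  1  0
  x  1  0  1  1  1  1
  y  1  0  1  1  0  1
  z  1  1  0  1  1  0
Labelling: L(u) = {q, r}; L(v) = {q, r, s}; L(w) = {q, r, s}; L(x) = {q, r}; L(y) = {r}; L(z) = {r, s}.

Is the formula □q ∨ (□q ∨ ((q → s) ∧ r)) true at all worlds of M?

Recall that □ψ holds at a world iff ψ holds at every accessible world, and ◇ψ holds iff ψ holds at some accessible world.
Let φ = □q ∨ (□q ∨ ((q → s) ∧ r)). Evaluate φ at each world:
  u (successors {u, v, x, y, z}): φ is false.
  v (successors {u, w, z}): φ is true.
  w (successors {v, x, y}): φ is true.
  x (successors {u, w, x, y, z}): φ is false.
  y (successors {u, w, x, z}): φ is true.
  z (successors {u, v, x, y}): φ is true.
Detail at u (counterexample):
  At u: □q is false, □q ∨ ((q → s) ∧ r) is false, so □q ∨ (□q ∨ ((q → s) ∧ r)) is false.
    At u: □q requires q at every successor {u, v, x, y, z}.
      q fails at y, so □q is false at u.
    At u: □q is false, (q → s) ∧ r is false, so □q ∨ ((q → s) ∧ r) is false.
      At u: □q requires q at every successor {u, v, x, y, z}.
        q fails at y, so □q is false at u.

No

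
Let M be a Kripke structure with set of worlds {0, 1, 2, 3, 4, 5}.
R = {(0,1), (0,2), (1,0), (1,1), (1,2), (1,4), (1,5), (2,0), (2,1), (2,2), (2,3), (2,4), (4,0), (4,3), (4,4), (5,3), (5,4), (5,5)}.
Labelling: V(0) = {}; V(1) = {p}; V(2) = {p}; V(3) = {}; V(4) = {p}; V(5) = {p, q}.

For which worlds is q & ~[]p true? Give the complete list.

Recall that []ψ holds at a world iff ψ holds at every accessible world, and <>ψ holds iff ψ holds at some accessible world.
Let φ = q & ~[]p. Evaluate φ at each world:
  0 (successors {1, 2}): φ is false.
  1 (successors {0, 1, 2, 4, 5}): φ is false.
  2 (successors {0, 1, 2, 3, 4}): φ is false.
  3 (successors ∅): φ is false.
  4 (successors {0, 3, 4}): φ is false.
  5 (successors {3, 4, 5}): φ is true.
For instance, at 1:
  At 1: q is false, ~[]p is true, so q & ~[]p is false.
    At 1: []p is false, so ~[]p is true.
      At 1: []p requires p at every successor {0, 1, 2, 4, 5}.
        p fails at 0, so []p is false at 1.
Satisfying worlds: {5}

5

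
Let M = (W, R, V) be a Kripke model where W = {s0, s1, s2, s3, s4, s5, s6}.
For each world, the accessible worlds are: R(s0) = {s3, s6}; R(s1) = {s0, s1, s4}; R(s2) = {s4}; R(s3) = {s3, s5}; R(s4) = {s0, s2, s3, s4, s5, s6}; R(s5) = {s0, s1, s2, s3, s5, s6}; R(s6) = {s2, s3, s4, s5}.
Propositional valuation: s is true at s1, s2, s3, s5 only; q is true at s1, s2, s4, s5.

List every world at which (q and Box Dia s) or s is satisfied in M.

Let φ = (q and Box Dia s) or s. Evaluate φ at each world:
  s0 (successors {s3, s6}): φ is false.
  s1 (successors {s0, s1, s4}): φ is true.
  s2 (successors {s4}): φ is true.
  s3 (successors {s3, s5}): φ is true.
  s4 (successors {s0, s2, s3, s4, s5, s6}): φ is false.
  s5 (successors {s0, s1, s2, s3, s5, s6}): φ is true.
  s6 (successors {s2, s3, s4, s5}): φ is false.
For instance, at s4:
  At s4: q and Box Dia s is false, s is false, so (q and Box Dia s) or s is false.
    At s4: q is true, Box Dia s is false, so q and Box Dia s is false.
      At s4: Box Dia s requires Dia s at every successor {s0, s2, s3, s4, s5, s6}.
        Dia s fails at s2, so Box Dia s is false at s4.
Satisfying worlds: {s1, s2, s3, s5}

s1, s2, s3, s5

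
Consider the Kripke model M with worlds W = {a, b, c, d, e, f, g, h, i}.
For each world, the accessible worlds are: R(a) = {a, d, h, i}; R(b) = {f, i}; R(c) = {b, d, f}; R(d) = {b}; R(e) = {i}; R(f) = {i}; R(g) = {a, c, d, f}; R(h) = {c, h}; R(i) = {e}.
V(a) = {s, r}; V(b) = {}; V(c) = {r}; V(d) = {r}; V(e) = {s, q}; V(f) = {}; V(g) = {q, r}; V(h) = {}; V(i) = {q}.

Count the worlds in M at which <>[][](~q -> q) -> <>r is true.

4

Let φ = <>[][](~q -> q) -> <>r. Evaluate φ at each world:
  a (successors {a, d, h, i}): φ is true.
  b (successors {f, i}): φ is false.
  c (successors {b, d, f}): φ is true.
  d (successors {b}): φ is false.
  e (successors {i}): φ is false.
  f (successors {i}): φ is false.
  g (successors {a, c, d, f}): φ is true.
  h (successors {c, h}): φ is true.
  i (successors {e}): φ is false.
For instance, at d:
  At d: <>[][](~q -> q) is true, <>r is false, so <>[][](~q -> q) -> <>r is false.
    At d: <>[][](~q -> q) requires [][](~q -> q) at some successor in {b}.
      [][](~q -> q) holds at b, so <>[][](~q -> q) is true at d.
    At d: <>r requires r at some successor in {b}.
      At b: r is false.
    So <>r is false at d.
Satisfying worlds: {a, c, g, h}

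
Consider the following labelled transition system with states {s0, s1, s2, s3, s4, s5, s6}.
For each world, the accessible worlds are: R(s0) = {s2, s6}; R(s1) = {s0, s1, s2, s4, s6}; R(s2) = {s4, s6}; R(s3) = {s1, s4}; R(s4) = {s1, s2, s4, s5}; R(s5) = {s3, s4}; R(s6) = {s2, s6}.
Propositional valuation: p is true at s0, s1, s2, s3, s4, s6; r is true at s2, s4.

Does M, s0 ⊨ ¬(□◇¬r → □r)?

Yes

At s0: □◇¬r → □r is false, so ¬(□◇¬r → □r) is true.
  At s0: □◇¬r is true, □r is false, so □◇¬r → □r is false.
    At s0: □◇¬r requires ◇¬r at every successor {s2, s6}.
      At s2: ◇¬r is true.
      At s6: ◇¬r is true.
    So □◇¬r is true at s0.
    At s0: □r requires r at every successor {s2, s6}.
      r fails at s6, so □r is false at s0.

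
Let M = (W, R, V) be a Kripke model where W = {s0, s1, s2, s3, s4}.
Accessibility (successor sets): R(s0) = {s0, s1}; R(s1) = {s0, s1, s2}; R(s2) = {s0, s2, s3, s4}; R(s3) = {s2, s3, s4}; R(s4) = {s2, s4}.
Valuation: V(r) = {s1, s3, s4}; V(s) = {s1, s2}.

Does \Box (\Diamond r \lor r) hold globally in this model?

Yes

Recall that \Box ψ holds at a world iff ψ holds at every accessible world, and \Diamond ψ holds iff ψ holds at some accessible world.
Let φ = \Box (\Diamond r \lor r). Evaluate φ at each world:
  s0 (successors {s0, s1}): φ is true.
  s1 (successors {s0, s1, s2}): φ is true.
  s2 (successors {s0, s2, s3, s4}): φ is true.
  s3 (successors {s2, s3, s4}): φ is true.
  s4 (successors {s2, s4}): φ is true.
For instance, at s2:
  At s2: \Box (\Diamond r \lor r) requires \Diamond r \lor r at every successor {s0, s2, s3, s4}.
    At s0: \Diamond r \lor r is true.
    At s2: \Diamond r \lor r is true.
    At s3: \Diamond r \lor r is true.
    At s4: \Diamond r \lor r is true.
  So \Box (\Diamond r \lor r) is true at s2.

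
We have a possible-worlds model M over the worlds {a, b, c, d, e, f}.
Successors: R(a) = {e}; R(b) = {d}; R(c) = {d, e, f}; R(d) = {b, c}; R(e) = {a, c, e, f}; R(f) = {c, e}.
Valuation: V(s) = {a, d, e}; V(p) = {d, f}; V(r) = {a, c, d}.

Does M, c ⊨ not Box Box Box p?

Yes

At c: Box Box Box p is false, so not Box Box Box p is true.
  At c: Box Box Box p requires Box Box p at every successor {d, e, f}.
    Box Box p fails at d, so Box Box Box p is false at c.
      At d: Box Box p requires Box p at every successor {b, c}.
        Box p fails at c, so Box Box p is false at d.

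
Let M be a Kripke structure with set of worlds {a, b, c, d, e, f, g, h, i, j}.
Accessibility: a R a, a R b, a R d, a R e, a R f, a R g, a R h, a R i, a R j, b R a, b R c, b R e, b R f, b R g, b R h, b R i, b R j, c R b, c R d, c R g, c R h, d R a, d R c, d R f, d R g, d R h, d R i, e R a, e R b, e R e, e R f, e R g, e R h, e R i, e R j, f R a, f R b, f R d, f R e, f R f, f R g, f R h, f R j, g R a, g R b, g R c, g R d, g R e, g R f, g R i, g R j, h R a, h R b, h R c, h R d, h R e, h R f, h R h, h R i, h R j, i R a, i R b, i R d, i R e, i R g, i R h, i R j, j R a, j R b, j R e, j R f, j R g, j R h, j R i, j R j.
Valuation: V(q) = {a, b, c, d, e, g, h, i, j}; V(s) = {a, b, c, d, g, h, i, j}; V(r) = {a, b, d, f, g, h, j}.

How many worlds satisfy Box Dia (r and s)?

Let φ = Box Dia (r and s). Evaluate φ at each world:
  a (successors {a, b, d, e, f, g, h, i, j}): φ is true.
  b (successors {a, c, e, f, g, h, i, j}): φ is true.
  c (successors {b, d, g, h}): φ is true.
  d (successors {a, c, f, g, h, i}): φ is true.
  e (successors {a, b, e, f, g, h, i, j}): φ is true.
  f (successors {a, b, d, e, f, g, h, j}): φ is true.
  g (successors {a, b, c, d, e, f, i, j}): φ is true.
  h (successors {a, b, c, d, e, f, h, i, j}): φ is true.
  i (successors {a, b, d, e, g, h, j}): φ is true.
  j (successors {a, b, e, f, g, h, i, j}): φ is true.
For instance, at h:
  At h: Box Dia (r and s) requires Dia (r and s) at every successor {a, b, c, d, e, f, h, i, j}.
    At a: Dia (r and s) is true.
    At b: Dia (r and s) is true.
    At c: Dia (r and s) is true.
    At d: Dia (r and s) is true.
    At e: Dia (r and s) is true.
    At f: Dia (r and s) is true.
    At h: Dia (r and s) is true.
    At i: Dia (r and s) is true.
    At j: Dia (r and s) is true.
  So Box Dia (r and s) is true at h.
Satisfying worlds: {a, b, c, d, e, f, g, h, i, j}

10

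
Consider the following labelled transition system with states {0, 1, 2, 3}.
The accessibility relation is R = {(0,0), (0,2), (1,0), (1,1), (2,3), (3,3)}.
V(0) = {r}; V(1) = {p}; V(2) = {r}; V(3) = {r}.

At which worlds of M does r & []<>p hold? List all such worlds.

Let φ = r & []<>p. Evaluate φ at each world:
  0 (successors {0, 2}): φ is false.
  1 (successors {0, 1}): φ is false.
  2 (successors {3}): φ is false.
  3 (successors {3}): φ is false.
For instance, at 1:
  At 1: r is false, []<>p is false, so r & []<>p is false.
    At 1: []<>p requires <>p at every successor {0, 1}.
      <>p fails at 0, so []<>p is false at 1.
Satisfying worlds: none.

none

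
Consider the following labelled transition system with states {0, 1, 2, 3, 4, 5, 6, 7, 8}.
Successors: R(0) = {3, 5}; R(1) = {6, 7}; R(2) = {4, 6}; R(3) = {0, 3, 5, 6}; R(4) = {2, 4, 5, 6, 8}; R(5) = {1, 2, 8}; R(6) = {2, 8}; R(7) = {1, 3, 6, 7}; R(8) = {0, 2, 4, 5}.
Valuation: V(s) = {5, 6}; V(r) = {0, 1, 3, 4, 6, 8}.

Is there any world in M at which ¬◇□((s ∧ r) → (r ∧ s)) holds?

No

Let φ = ¬◇□((s ∧ r) → (r ∧ s)). Evaluate φ at each world:
  0 (successors {3, 5}): φ is false.
  1 (successors {6, 7}): φ is false.
  2 (successors {4, 6}): φ is false.
  3 (successors {0, 3, 5, 6}): φ is false.
  4 (successors {2, 4, 5, 6, 8}): φ is false.
  5 (successors {1, 2, 8}): φ is false.
  6 (successors {2, 8}): φ is false.
  7 (successors {1, 3, 6, 7}): φ is false.
  8 (successors {0, 2, 4, 5}): φ is false.
For instance, at 5:
  At 5: ◇□((s ∧ r) → (r ∧ s)) is true, so ¬◇□((s ∧ r) → (r ∧ s)) is false.
    At 5: ◇□((s ∧ r) → (r ∧ s)) requires □((s ∧ r) → (r ∧ s)) at some successor in {1, 2, 8}.
      □((s ∧ r) → (r ∧ s)) holds at 1, so ◇□((s ∧ r) → (r ∧ s)) is true at 5.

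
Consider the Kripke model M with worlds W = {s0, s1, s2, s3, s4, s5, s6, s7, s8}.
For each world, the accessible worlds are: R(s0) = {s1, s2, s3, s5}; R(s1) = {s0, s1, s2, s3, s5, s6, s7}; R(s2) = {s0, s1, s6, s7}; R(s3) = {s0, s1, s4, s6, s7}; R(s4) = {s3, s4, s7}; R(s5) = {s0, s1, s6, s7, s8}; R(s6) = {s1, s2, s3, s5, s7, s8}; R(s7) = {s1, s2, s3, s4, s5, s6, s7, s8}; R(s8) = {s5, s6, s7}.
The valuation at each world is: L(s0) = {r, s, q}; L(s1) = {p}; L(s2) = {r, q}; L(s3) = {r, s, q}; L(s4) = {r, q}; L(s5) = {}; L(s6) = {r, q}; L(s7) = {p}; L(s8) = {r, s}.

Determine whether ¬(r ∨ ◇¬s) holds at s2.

At s2: r ∨ ◇¬s is true, so ¬(r ∨ ◇¬s) is false.
  At s2: r is true, ◇¬s is true, so r ∨ ◇¬s is true.
    At s2: ◇¬s requires ¬s at some successor in {s0, s1, s6, s7}.
      ¬s holds at s1, so ◇¬s is true at s2.

No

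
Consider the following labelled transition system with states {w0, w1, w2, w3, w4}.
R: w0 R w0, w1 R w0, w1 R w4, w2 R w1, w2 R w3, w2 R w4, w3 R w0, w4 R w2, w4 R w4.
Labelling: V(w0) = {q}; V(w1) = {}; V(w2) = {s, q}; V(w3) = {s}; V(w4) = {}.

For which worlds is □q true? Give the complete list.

w0, w3

Recall that □ψ holds at a world iff ψ holds at every accessible world, and ◇ψ holds iff ψ holds at some accessible world.
Let φ = □q. Evaluate φ at each world:
  w0 (successors {w0}): φ is true.
  w1 (successors {w0, w4}): φ is false.
  w2 (successors {w1, w3, w4}): φ is false.
  w3 (successors {w0}): φ is true.
  w4 (successors {w2, w4}): φ is false.
For instance, at w4:
  At w4: □q requires q at every successor {w2, w4}.
    q fails at w4, so □q is false at w4.
Satisfying worlds: {w0, w3}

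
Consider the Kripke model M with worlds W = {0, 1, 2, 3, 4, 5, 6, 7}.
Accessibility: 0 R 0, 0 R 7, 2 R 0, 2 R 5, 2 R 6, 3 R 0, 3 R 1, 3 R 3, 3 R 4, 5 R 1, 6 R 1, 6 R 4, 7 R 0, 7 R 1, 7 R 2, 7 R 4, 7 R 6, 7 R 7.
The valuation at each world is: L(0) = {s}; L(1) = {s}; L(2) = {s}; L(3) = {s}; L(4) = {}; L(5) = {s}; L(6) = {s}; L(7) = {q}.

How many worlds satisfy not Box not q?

Let φ = not Box not q. Evaluate φ at each world:
  0 (successors {0, 7}): φ is true.
  1 (successors ∅): φ is false.
  2 (successors {0, 5, 6}): φ is false.
  3 (successors {0, 1, 3, 4}): φ is false.
  4 (successors ∅): φ is false.
  5 (successors {1}): φ is false.
  6 (successors {1, 4}): φ is false.
  7 (successors {0, 1, 2, 4, 6, 7}): φ is true.
For instance, at 7:
  At 7: Box not q is false, so not Box not q is true.
    At 7: Box not q requires not q at every successor {0, 1, 2, 4, 6, 7}.
      not q fails at 7, so Box not q is false at 7.
Satisfying worlds: {0, 7}

2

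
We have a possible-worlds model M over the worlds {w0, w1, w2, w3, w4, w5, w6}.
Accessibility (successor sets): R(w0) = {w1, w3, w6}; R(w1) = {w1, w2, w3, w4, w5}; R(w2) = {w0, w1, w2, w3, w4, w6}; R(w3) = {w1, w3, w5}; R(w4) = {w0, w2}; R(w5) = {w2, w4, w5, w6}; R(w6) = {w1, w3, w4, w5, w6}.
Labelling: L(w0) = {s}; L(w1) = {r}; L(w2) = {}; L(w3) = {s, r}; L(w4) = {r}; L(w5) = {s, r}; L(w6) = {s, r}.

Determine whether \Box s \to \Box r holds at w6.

At w6: \Box s is false, \Box r is true, so \Box s \to \Box r is true.
  At w6: \Box s requires s at every successor {w1, w3, w4, w5, w6}.
    s fails at w1, so \Box s is false at w6.
  At w6: \Box r requires r at every successor {w1, w3, w4, w5, w6}.
    At w1: r is true.
    At w3: r is true.
    At w4: r is true.
    At w5: r is true.
    At w6: r is true.
  So \Box r is true at w6.

Yes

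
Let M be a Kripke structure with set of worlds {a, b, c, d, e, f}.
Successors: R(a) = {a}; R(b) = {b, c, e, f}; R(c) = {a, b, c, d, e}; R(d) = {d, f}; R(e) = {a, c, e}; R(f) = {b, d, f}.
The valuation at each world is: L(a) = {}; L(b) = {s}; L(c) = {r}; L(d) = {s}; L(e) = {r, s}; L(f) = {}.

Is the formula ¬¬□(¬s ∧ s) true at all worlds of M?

Let φ = ¬¬□(¬s ∧ s). Evaluate φ at each world:
  a (successors {a}): φ is false.
  b (successors {b, c, e, f}): φ is false.
  c (successors {a, b, c, d, e}): φ is false.
  d (successors {d, f}): φ is false.
  e (successors {a, c, e}): φ is false.
  f (successors {b, d, f}): φ is false.
Detail at a (counterexample):
  At a: ¬□(¬s ∧ s) is true, so ¬¬□(¬s ∧ s) is false.
    At a: □(¬s ∧ s) is false, so ¬□(¬s ∧ s) is true.
      At a: □(¬s ∧ s) requires ¬s ∧ s at every successor {a}.
        ¬s ∧ s fails at a, so □(¬s ∧ s) is false at a.

No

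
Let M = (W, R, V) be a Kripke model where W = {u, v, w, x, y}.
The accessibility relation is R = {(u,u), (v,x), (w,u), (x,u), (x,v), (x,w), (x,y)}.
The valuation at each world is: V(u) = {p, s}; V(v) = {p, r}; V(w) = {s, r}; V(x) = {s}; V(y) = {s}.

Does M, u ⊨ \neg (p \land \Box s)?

At u: p \land \Box s is true, so \neg (p \land \Box s) is false.
  At u: p is true, \Box s is true, so p \land \Box s is true.
    At u: \Box s requires s at every successor {u}.
      At u: s is true.
    So \Box s is true at u.

No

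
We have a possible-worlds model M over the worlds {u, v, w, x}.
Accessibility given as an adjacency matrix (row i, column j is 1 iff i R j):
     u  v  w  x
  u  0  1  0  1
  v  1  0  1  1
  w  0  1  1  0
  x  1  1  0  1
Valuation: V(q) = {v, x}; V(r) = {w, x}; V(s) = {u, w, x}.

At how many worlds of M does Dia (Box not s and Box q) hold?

Let φ = Dia (Box not s and Box q). Evaluate φ at each world:
  u (successors {v, x}): φ is false.
  v (successors {u, w, x}): φ is false.
  w (successors {v, w}): φ is false.
  x (successors {u, v, x}): φ is false.
For instance, at u:
  At u: Dia (Box not s and Box q) requires Box not s and Box q at some successor in {v, x}.
    At v: Box not s and Box q is false.
    At x: Box not s and Box q is false.
  So Dia (Box not s and Box q) is false at u.
Satisfying worlds: none.

0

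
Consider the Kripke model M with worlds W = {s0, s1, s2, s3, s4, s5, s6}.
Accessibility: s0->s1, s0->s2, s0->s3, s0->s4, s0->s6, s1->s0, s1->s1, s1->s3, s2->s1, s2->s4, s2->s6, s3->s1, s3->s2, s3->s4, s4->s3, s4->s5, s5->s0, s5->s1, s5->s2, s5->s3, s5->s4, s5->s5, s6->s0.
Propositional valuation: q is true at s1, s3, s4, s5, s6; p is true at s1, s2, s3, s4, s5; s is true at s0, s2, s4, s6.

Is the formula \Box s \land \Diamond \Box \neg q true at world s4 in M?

No

At s4: \Box s is false, \Diamond \Box \neg q is false, so \Box s \land \Diamond \Box \neg q is false.
  At s4: \Box s requires s at every successor {s3, s5}.
    s fails at s3, so \Box s is false at s4.
  At s4: \Diamond \Box \neg q requires \Box \neg q at some successor in {s3, s5}.
    At s3: \Box \neg q is false.
    At s5: \Box \neg q is false.
  So \Diamond \Box \neg q is false at s4.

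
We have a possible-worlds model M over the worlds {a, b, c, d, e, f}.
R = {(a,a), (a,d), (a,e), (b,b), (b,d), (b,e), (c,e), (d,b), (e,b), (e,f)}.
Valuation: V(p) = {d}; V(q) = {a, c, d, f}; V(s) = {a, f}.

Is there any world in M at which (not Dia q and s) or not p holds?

Recall that Dia ψ holds at a world iff ψ holds at some accessible world.
Let φ = (not Dia q and s) or not p. Evaluate φ at each world:
  a (successors {a, d, e}): φ is true.
  b (successors {b, d, e}): φ is true.
  c (successors {e}): φ is true.
  d (successors {b}): φ is false.
  e (successors {b, f}): φ is true.
  f (successors ∅): φ is true.
Detail at a (witness):
  At a: not Dia q and s is false, not p is true, so (not Dia q and s) or not p is true.
    At a: not Dia q is false, s is true, so not Dia q and s is false.
      At a: Dia q is true, so not Dia q is false.

Yes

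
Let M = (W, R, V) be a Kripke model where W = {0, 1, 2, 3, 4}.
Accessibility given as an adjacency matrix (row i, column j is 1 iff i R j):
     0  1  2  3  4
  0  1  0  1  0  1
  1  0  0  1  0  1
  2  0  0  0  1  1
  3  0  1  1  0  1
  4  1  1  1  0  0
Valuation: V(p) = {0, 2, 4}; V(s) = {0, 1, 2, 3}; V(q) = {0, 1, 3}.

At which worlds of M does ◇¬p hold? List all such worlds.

2, 3, 4

Let φ = ◇¬p. Evaluate φ at each world:
  0 (successors {0, 2, 4}): φ is false.
  1 (successors {2, 4}): φ is false.
  2 (successors {3, 4}): φ is true.
  3 (successors {1, 2, 4}): φ is true.
  4 (successors {0, 1, 2}): φ is true.
For instance, at 2:
  At 2: ◇¬p requires ¬p at some successor in {3, 4}.
    ¬p holds at 3, so ◇¬p is true at 2.
Satisfying worlds: {2, 3, 4}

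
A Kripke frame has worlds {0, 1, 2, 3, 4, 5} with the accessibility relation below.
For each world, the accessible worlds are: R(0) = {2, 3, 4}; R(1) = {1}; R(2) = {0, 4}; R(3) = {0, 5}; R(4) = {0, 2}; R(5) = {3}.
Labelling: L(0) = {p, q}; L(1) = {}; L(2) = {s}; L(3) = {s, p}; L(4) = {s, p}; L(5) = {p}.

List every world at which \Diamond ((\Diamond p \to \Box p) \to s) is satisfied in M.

0, 2, 3, 4, 5

Let φ = \Diamond ((\Diamond p \to \Box p) \to s). Evaluate φ at each world:
  0 (successors {2, 3, 4}): φ is true.
  1 (successors {1}): φ is false.
  2 (successors {0, 4}): φ is true.
  3 (successors {0, 5}): φ is true.
  4 (successors {0, 2}): φ is true.
  5 (successors {3}): φ is true.
For instance, at 4:
  At 4: \Diamond ((\Diamond p \to \Box p) \to s) requires (\Diamond p \to \Box p) \to s at some successor in {0, 2}.
    (\Diamond p \to \Box p) \to s holds at 0, so \Diamond ((\Diamond p \to \Box p) \to s) is true at 4.
      At 0: \Diamond p \to \Box p is false, s is false, so (\Diamond p \to \Box p) \to s is true.
Satisfying worlds: {0, 2, 3, 4, 5}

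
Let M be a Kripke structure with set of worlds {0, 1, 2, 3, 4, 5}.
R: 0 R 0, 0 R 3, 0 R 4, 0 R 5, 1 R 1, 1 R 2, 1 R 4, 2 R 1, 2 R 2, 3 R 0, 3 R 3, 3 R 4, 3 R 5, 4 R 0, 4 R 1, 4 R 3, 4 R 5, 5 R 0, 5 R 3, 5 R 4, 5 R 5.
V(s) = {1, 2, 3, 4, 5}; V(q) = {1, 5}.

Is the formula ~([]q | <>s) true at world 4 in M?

At 4: []q | <>s is true, so ~([]q | <>s) is false.
  At 4: []q is false, <>s is true, so []q | <>s is true.
    At 4: []q requires q at every successor {0, 1, 3, 5}.
      q fails at 0, so []q is false at 4.
    At 4: <>s requires s at some successor in {0, 1, 3, 5}.
      s holds at 1, so <>s is true at 4.

No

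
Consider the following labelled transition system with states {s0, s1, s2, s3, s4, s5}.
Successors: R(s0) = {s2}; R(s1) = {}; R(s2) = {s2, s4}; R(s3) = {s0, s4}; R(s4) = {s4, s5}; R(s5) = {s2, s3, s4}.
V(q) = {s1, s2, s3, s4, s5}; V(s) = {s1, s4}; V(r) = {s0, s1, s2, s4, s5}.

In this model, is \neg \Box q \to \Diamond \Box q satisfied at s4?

At s4: \neg \Box q is false, \Diamond \Box q is true, so \neg \Box q \to \Diamond \Box q is true.
  At s4: \Box q is true, so \neg \Box q is false.
    At s4: \Box q requires q at every successor {s4, s5}.
      At s4: q is true.
      At s5: q is true.
    So \Box q is true at s4.
  At s4: \Diamond \Box q requires \Box q at some successor in {s4, s5}.
    \Box q holds at s4, so \Diamond \Box q is true at s4.
      At s4: \Box q requires q at every successor {s4, s5}.
        At s4: q is true.
        At s5: q is true.
      So \Box q is true at s4.

Yes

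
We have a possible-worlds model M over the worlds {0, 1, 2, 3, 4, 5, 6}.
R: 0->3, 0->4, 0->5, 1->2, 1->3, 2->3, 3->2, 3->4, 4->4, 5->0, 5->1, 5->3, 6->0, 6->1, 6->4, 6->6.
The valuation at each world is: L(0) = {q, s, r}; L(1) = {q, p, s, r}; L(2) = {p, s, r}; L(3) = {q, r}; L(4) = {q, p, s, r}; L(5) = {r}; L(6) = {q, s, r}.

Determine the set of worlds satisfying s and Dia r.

Let φ = s and Dia r. Evaluate φ at each world:
  0 (successors {3, 4, 5}): φ is true.
  1 (successors {2, 3}): φ is true.
  2 (successors {3}): φ is true.
  3 (successors {2, 4}): φ is false.
  4 (successors {4}): φ is true.
  5 (successors {0, 1, 3}): φ is false.
  6 (successors {0, 1, 4, 6}): φ is true.
For instance, at 4:
  At 4: s is true, Dia r is true, so s and Dia r is true.
    At 4: Dia r requires r at some successor in {4}.
      r holds at 4, so Dia r is true at 4.
Satisfying worlds: {0, 1, 2, 4, 6}

0, 1, 2, 4, 6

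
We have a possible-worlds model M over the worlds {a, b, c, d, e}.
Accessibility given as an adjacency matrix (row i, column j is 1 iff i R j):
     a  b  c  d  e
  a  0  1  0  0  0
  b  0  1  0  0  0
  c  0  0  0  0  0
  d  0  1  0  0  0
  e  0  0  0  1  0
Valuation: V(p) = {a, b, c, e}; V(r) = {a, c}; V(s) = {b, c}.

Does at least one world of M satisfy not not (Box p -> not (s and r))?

Recall that Box ψ holds at a world iff ψ holds at every accessible world, and Dia ψ holds iff ψ holds at some accessible world.
Let φ = not not (Box p -> not (s and r)). Evaluate φ at each world:
  a (successors {b}): φ is true.
  b (successors {b}): φ is true.
  c (successors ∅): φ is false.
  d (successors {b}): φ is true.
  e (successors {d}): φ is true.
Detail at a (witness):
  At a: not (Box p -> not (s and r)) is false, so not not (Box p -> not (s and r)) is true.
    At a: Box p -> not (s and r) is true, so not (Box p -> not (s and r)) is false.
      At a: Box p is true, not (s and r) is true, so Box p -> not (s and r) is true.

Yes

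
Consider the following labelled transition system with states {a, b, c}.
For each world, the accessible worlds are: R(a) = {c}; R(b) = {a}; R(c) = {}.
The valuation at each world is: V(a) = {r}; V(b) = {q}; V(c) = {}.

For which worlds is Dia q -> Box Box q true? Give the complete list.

a, b, c

Let φ = Dia q -> Box Box q. Evaluate φ at each world:
  a (successors {c}): φ is true.
  b (successors {a}): φ is true.
  c (successors ∅): φ is true.
For instance, at a:
  At a: Dia q is false, Box Box q is true, so Dia q -> Box Box q is true.
    At a: Dia q requires q at some successor in {c}.
      At c: q is false.
    So Dia q is false at a.
    At a: Box Box q requires Box q at every successor {c}.
      At c: Box q is true.
    So Box Box q is true at a.
Satisfying worlds: {a, b, c}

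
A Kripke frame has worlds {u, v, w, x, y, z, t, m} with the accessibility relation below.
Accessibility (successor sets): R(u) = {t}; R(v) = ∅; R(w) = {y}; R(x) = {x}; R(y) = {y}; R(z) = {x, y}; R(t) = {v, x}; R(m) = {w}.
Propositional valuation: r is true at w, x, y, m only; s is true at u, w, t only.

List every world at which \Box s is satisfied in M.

u, v, m

Recall that \Box ψ holds at a world iff ψ holds at every accessible world, and \Diamond ψ holds iff ψ holds at some accessible world.
Let φ = \Box s. Evaluate φ at each world:
  u (successors {t}): φ is true.
  v (successors ∅): φ is true.
  w (successors {y}): φ is false.
  x (successors {x}): φ is false.
  y (successors {y}): φ is false.
  z (successors {x, y}): φ is false.
  t (successors {v, x}): φ is false.
  m (successors {w}): φ is true.
For instance, at z:
  At z: \Box s requires s at every successor {x, y}.
    s fails at x, so \Box s is false at z.
Satisfying worlds: {u, v, m}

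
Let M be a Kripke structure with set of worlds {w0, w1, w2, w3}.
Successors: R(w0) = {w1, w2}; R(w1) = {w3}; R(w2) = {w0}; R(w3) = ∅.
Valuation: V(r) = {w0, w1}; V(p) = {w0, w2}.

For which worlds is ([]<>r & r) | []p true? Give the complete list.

w2, w3

Let φ = ([]<>r & r) | []p. Evaluate φ at each world:
  w0 (successors {w1, w2}): φ is false.
  w1 (successors {w3}): φ is false.
  w2 (successors {w0}): φ is true.
  w3 (successors ∅): φ is true.
For instance, at w0:
  At w0: []<>r & r is false, []p is false, so ([]<>r & r) | []p is false.
    At w0: []<>r is false, r is true, so []<>r & r is false.
      At w0: []<>r requires <>r at every successor {w1, w2}.
        <>r fails at w1, so []<>r is false at w0.
    At w0: []p requires p at every successor {w1, w2}.
      p fails at w1, so []p is false at w0.
Satisfying worlds: {w2, w3}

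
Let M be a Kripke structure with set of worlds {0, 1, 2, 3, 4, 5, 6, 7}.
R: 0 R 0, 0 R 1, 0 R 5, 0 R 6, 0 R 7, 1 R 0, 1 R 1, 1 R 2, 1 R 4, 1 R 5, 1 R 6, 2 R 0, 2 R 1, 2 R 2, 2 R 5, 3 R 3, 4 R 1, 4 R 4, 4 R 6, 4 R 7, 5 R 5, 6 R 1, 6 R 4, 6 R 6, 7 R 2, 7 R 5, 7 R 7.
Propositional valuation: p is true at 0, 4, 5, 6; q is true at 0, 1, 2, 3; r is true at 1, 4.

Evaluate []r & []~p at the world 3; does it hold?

No

At 3: []r is false, []~p is true, so []r & []~p is false.
  At 3: []r requires r at every successor {3}.
    r fails at 3, so []r is false at 3.
  At 3: []~p requires ~p at every successor {3}.
    At 3: ~p is true.
  So []~p is true at 3.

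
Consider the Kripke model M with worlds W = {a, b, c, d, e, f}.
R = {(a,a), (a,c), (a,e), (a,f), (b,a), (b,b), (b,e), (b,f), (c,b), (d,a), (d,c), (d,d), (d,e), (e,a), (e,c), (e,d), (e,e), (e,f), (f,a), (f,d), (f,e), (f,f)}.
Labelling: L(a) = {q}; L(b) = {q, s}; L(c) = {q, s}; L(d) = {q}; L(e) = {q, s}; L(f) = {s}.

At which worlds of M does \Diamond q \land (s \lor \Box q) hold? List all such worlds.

b, c, d, e, f

Recall that \Box ψ holds at a world iff ψ holds at every accessible world, and \Diamond ψ holds iff ψ holds at some accessible world.
Let φ = \Diamond q \land (s \lor \Box q). Evaluate φ at each world:
  a (successors {a, c, e, f}): φ is false.
  b (successors {a, b, e, f}): φ is true.
  c (successors {b}): φ is true.
  d (successors {a, c, d, e}): φ is true.
  e (successors {a, c, d, e, f}): φ is true.
  f (successors {a, d, e, f}): φ is true.
For instance, at e:
  At e: \Diamond q is true, s \lor \Box q is true, so \Diamond q \land (s \lor \Box q) is true.
    At e: \Diamond q requires q at some successor in {a, c, d, e, f}.
      q holds at a, so \Diamond q is true at e.
    At e: s is true, \Box q is false, so s \lor \Box q is true.
      At e: \Box q requires q at every successor {a, c, d, e, f}.
        q fails at f, so \Box q is false at e.
Satisfying worlds: {b, c, d, e, f}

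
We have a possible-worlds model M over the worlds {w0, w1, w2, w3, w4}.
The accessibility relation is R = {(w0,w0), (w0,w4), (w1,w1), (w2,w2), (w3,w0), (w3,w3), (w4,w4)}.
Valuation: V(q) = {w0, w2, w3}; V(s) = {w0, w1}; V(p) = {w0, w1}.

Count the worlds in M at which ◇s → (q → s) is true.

Let φ = ◇s → (q → s). Evaluate φ at each world:
  w0 (successors {w0, w4}): φ is true.
  w1 (successors {w1}): φ is true.
  w2 (successors {w2}): φ is true.
  w3 (successors {w0, w3}): φ is false.
  w4 (successors {w4}): φ is true.
For instance, at w4:
  At w4: ◇s is false, q → s is true, so ◇s → (q → s) is true.
    At w4: ◇s requires s at some successor in {w4}.
      At w4: s is false.
    So ◇s is false at w4.
Satisfying worlds: {w0, w1, w2, w4}

4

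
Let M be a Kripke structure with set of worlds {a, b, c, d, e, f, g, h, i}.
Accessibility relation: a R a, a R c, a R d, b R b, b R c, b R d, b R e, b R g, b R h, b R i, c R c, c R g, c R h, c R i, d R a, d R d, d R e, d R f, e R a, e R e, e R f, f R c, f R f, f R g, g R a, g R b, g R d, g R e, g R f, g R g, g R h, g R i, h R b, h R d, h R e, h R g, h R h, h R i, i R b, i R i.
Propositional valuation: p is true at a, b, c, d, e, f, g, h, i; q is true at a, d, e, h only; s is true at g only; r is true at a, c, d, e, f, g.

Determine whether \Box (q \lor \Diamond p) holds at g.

Yes

At g: \Box (q \lor \Diamond p) requires q \lor \Diamond p at every successor {a, b, d, e, f, g, h, i}.
  At a: q \lor \Diamond p is true.
  At b: q \lor \Diamond p is true.
  At d: q \lor \Diamond p is true.
  At e: q \lor \Diamond p is true.
  At f: q \lor \Diamond p is true.
  At g: q \lor \Diamond p is true.
  At h: q \lor \Diamond p is true.
  At i: q \lor \Diamond p is true.
So \Box (q \lor \Diamond p) is true at g.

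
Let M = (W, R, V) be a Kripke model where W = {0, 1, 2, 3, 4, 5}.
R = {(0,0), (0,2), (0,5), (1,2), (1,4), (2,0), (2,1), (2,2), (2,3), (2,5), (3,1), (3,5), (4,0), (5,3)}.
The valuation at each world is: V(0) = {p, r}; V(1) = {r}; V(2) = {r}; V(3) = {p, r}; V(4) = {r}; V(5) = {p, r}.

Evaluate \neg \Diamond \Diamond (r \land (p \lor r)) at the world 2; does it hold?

At 2: \Diamond \Diamond (r \land (p \lor r)) is true, so \neg \Diamond \Diamond (r \land (p \lor r)) is false.
  At 2: \Diamond \Diamond (r \land (p \lor r)) requires \Diamond (r \land (p \lor r)) at some successor in {0, 1, 2, 3, 5}.
    \Diamond (r \land (p \lor r)) holds at 0, so \Diamond \Diamond (r \land (p \lor r)) is true at 2.
      At 0: \Diamond (r \land (p \lor r)) requires r \land (p \lor r) at some successor in {0, 2, 5}.
        r \land (p \lor r) holds at 0, so \Diamond (r \land (p \lor r)) is true at 0.

No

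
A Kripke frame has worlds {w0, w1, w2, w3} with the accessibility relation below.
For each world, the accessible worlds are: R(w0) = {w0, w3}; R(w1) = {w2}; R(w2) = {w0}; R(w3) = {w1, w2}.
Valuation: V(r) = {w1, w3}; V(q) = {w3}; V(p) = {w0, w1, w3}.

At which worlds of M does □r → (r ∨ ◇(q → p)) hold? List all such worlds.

w0, w1, w2, w3

Recall that □ψ holds at a world iff ψ holds at every accessible world, and ◇ψ holds iff ψ holds at some accessible world.
Let φ = □r → (r ∨ ◇(q → p)). Evaluate φ at each world:
  w0 (successors {w0, w3}): φ is true.
  w1 (successors {w2}): φ is true.
  w2 (successors {w0}): φ is true.
  w3 (successors {w1, w2}): φ is true.
For instance, at w3:
  At w3: □r is false, r ∨ ◇(q → p) is true, so □r → (r ∨ ◇(q → p)) is true.
    At w3: □r requires r at every successor {w1, w2}.
      r fails at w2, so □r is false at w3.
    At w3: r is true, ◇(q → p) is true, so r ∨ ◇(q → p) is true.
      At w3: ◇(q → p) requires q → p at some successor in {w1, w2}.
        q → p holds at w1, so ◇(q → p) is true at w3.
Satisfying worlds: {w0, w1, w2, w3}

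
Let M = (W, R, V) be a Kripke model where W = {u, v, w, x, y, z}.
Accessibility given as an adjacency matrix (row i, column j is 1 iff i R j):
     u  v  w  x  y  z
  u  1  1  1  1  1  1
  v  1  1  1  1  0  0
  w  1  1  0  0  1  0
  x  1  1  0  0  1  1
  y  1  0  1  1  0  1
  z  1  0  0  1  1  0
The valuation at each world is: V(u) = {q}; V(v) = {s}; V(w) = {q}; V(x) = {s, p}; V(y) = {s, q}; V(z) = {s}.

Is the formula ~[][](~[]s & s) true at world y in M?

At y: [][](~[]s & s) is false, so ~[][](~[]s & s) is true.
  At y: [][](~[]s & s) requires [](~[]s & s) at every successor {u, w, x, z}.
    [](~[]s & s) fails at u, so [][](~[]s & s) is false at y.
      At u: [](~[]s & s) requires ~[]s & s at every successor {u, v, w, x, y, z}.
        ~[]s & s fails at u, so [](~[]s & s) is false at u.

Yes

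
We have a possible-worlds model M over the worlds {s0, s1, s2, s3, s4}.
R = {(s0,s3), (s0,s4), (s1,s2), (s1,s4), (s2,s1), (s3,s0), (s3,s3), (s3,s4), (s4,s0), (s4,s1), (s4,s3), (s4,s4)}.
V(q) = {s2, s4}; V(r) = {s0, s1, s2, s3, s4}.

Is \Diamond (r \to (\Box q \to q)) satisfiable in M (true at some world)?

Yes

Let φ = \Diamond (r \to (\Box q \to q)). Evaluate φ at each world:
  s0 (successors {s3, s4}): φ is true.
  s1 (successors {s2, s4}): φ is true.
  s2 (successors {s1}): φ is false.
  s3 (successors {s0, s3, s4}): φ is true.
  s4 (successors {s0, s1, s3, s4}): φ is true.
Detail at s0 (witness):
  At s0: \Diamond (r \to (\Box q \to q)) requires r \to (\Box q \to q) at some successor in {s3, s4}.
    r \to (\Box q \to q) holds at s3, so \Diamond (r \to (\Box q \to q)) is true at s0.
      At s3: r is true, \Box q \to q is true, so r \to (\Box q \to q) is true.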